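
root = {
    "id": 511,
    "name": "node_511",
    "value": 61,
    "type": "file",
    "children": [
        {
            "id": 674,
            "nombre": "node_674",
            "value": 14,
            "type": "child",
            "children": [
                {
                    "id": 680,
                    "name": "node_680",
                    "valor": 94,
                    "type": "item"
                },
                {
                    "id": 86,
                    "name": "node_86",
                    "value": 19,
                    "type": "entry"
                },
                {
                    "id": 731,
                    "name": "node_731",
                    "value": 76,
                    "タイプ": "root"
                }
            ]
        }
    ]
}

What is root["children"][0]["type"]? "child"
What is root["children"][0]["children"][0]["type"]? "item"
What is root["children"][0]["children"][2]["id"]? 731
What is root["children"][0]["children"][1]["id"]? 86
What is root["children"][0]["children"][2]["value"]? 76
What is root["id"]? 511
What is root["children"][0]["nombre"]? "node_674"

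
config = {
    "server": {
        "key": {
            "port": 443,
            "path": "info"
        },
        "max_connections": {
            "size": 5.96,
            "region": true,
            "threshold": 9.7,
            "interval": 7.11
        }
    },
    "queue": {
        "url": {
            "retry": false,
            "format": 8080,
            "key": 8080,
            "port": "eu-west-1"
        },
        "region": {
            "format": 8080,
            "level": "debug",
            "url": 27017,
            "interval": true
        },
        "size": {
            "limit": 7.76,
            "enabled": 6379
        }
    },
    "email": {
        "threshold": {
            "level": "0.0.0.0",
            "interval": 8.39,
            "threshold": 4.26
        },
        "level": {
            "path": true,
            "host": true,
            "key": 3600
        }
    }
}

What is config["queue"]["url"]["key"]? 8080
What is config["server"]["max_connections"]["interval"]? 7.11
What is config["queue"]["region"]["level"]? "debug"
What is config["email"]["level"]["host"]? True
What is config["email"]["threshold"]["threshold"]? 4.26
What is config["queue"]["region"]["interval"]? True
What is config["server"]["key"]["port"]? 443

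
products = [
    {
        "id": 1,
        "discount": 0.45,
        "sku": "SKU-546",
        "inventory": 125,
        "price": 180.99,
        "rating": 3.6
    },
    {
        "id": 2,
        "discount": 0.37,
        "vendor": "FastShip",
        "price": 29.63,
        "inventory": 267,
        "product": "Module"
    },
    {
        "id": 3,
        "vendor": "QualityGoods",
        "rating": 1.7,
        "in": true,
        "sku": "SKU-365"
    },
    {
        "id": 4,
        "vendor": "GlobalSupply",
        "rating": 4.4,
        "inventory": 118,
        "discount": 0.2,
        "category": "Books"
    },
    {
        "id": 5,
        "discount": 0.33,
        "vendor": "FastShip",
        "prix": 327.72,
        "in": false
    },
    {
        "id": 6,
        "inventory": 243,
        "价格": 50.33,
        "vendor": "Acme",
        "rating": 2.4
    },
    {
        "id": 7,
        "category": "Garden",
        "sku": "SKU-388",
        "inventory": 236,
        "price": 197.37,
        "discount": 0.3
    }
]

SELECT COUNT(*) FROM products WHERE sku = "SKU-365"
1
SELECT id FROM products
[1, 2, 3, 4, 5, 6, 7]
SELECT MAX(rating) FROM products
4.4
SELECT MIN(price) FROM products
29.63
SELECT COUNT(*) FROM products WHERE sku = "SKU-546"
1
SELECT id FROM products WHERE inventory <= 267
[1, 2, 4, 6, 7]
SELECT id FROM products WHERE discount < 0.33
[4, 7]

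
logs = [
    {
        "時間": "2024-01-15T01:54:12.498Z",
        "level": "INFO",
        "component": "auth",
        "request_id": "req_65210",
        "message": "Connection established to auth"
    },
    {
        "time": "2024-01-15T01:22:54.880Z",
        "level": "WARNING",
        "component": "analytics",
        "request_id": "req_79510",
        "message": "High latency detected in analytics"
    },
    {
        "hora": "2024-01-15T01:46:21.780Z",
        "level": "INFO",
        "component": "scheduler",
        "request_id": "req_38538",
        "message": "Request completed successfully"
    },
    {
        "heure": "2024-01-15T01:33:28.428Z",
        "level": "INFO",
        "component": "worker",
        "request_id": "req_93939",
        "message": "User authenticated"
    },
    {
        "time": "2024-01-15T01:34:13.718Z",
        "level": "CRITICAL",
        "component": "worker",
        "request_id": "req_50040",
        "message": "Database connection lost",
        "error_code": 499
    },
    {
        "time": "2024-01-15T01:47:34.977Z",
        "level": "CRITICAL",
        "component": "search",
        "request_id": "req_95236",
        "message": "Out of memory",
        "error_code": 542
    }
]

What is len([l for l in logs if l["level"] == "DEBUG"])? 0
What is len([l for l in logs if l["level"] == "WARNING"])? 1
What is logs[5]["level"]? "CRITICAL"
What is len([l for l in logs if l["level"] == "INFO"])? 3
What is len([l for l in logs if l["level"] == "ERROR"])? 0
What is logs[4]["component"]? "worker"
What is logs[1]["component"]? "analytics"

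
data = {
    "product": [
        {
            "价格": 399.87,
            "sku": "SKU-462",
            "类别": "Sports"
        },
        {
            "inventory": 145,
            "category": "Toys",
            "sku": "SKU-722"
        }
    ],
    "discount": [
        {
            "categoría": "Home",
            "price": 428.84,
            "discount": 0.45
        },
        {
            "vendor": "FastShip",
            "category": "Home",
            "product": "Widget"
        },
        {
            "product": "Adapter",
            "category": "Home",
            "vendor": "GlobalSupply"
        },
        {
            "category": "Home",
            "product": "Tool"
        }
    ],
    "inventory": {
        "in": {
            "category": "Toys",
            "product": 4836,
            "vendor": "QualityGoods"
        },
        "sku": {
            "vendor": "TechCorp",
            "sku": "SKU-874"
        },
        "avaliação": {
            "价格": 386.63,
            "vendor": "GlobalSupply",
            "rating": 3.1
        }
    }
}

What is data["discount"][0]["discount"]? 0.45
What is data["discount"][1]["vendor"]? "FastShip"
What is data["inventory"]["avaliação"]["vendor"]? "GlobalSupply"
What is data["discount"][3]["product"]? "Tool"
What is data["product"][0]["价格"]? 399.87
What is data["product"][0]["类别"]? "Sports"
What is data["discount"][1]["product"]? "Widget"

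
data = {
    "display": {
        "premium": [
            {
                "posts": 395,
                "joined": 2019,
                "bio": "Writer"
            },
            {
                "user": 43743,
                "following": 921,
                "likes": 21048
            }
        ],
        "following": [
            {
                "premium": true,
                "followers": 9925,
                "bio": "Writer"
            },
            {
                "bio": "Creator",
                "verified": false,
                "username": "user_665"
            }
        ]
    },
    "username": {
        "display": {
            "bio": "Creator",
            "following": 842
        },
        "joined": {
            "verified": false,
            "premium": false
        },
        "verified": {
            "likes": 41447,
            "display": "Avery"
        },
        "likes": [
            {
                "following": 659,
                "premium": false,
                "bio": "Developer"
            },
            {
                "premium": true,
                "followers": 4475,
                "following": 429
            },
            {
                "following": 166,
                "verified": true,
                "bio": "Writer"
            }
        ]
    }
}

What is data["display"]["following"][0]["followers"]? 9925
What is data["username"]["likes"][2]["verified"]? True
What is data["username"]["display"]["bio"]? "Creator"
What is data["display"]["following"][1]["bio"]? "Creator"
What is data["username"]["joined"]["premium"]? False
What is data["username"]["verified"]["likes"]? 41447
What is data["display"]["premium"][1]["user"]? 43743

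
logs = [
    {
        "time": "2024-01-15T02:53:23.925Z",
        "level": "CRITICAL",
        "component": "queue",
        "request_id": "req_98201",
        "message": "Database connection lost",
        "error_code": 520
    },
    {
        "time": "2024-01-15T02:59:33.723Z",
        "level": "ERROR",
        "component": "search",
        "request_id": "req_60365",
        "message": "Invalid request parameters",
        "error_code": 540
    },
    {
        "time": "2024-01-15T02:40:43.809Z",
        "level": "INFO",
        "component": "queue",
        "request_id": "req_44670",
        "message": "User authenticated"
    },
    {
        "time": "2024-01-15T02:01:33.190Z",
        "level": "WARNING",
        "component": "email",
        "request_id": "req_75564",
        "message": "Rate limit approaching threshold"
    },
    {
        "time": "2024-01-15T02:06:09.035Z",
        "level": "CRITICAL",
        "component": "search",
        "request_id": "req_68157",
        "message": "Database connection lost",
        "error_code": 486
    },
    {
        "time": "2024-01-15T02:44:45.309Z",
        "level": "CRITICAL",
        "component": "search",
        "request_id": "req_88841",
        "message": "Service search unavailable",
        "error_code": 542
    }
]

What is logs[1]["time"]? "2024-01-15T02:59:33.723Z"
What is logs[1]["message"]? "Invalid request parameters"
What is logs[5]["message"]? "Service search unavailable"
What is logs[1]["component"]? "search"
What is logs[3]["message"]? "Rate limit approaching threshold"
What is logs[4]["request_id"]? "req_68157"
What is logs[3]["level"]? "WARNING"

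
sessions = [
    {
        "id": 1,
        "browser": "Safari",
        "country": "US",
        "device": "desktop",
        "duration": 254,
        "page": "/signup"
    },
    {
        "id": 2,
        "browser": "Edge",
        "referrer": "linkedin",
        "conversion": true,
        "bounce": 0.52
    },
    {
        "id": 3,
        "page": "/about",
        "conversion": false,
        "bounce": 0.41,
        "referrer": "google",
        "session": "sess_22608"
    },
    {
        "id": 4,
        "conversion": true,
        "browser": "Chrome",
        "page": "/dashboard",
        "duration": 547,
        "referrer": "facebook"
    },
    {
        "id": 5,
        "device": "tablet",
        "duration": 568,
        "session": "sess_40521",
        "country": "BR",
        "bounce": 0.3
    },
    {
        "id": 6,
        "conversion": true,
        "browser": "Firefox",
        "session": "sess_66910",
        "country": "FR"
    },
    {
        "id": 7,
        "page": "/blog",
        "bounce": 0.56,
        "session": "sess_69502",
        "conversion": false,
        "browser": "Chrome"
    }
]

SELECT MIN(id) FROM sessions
1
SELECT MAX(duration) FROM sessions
568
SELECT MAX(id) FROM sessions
7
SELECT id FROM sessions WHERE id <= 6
[1, 2, 3, 4, 5, 6]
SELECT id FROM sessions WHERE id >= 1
[1, 2, 3, 4, 5, 6, 7]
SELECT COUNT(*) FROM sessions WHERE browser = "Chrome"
2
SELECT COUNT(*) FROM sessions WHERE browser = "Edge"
1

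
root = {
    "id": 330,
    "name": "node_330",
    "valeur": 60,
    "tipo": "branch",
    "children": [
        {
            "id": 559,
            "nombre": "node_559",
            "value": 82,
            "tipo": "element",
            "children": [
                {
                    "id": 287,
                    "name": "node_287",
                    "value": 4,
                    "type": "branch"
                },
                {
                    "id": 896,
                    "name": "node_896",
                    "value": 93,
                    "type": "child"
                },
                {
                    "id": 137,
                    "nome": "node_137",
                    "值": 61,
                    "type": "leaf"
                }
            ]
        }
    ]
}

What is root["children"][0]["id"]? 559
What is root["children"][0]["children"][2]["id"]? 137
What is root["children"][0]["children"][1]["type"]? "child"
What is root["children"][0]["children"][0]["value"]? 4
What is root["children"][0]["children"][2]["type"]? "leaf"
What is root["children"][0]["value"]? 82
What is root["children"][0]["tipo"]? "element"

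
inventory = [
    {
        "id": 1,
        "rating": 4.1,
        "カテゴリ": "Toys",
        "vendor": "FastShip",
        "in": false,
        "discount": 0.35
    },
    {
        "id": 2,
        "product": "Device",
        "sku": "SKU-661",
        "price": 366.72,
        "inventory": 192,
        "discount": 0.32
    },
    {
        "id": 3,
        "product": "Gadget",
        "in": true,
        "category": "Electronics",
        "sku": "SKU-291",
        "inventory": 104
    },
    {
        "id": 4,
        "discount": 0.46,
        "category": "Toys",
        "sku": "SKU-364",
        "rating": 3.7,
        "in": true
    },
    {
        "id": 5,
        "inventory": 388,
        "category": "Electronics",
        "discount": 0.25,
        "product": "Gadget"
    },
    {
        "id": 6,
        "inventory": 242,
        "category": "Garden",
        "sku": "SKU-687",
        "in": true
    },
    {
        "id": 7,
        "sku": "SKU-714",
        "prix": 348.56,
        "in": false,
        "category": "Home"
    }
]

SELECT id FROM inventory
[1, 2, 3, 4, 5, 6, 7]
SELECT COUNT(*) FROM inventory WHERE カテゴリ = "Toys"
1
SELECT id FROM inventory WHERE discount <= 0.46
[1, 2, 4, 5]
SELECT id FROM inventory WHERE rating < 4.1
[4]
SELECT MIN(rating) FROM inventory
3.7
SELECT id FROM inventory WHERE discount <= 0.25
[5]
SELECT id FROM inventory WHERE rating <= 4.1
[1, 4]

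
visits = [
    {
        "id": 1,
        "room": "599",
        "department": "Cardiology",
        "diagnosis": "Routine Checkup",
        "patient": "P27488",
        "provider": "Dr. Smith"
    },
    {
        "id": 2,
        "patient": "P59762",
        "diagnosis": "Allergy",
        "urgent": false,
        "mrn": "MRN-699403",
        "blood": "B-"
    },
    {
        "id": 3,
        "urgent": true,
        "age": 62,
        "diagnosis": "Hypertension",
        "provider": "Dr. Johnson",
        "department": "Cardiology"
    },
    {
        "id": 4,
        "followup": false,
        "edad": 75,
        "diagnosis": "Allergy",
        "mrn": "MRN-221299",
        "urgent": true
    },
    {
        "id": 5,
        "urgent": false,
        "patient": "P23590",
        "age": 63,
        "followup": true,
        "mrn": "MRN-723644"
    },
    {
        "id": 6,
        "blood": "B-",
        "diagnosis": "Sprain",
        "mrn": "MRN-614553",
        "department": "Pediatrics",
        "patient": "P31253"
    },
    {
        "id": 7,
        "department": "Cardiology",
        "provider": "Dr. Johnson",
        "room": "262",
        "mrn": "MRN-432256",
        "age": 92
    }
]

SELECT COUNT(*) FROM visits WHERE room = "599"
1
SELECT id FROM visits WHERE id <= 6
[1, 2, 3, 4, 5, 6]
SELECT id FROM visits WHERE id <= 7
[1, 2, 3, 4, 5, 6, 7]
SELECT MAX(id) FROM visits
7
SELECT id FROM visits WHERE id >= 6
[6, 7]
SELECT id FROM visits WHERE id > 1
[2, 3, 4, 5, 6, 7]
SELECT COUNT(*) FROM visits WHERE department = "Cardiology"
3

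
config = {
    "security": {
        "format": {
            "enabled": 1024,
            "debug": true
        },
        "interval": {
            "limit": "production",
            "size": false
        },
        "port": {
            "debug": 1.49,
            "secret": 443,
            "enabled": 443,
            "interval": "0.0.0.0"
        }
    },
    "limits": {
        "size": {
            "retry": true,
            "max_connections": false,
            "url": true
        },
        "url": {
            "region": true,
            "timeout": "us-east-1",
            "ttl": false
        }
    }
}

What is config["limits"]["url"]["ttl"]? False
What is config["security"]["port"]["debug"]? 1.49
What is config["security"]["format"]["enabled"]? 1024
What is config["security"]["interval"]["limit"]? "production"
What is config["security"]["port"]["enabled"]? 443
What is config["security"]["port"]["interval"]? "0.0.0.0"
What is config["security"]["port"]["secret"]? 443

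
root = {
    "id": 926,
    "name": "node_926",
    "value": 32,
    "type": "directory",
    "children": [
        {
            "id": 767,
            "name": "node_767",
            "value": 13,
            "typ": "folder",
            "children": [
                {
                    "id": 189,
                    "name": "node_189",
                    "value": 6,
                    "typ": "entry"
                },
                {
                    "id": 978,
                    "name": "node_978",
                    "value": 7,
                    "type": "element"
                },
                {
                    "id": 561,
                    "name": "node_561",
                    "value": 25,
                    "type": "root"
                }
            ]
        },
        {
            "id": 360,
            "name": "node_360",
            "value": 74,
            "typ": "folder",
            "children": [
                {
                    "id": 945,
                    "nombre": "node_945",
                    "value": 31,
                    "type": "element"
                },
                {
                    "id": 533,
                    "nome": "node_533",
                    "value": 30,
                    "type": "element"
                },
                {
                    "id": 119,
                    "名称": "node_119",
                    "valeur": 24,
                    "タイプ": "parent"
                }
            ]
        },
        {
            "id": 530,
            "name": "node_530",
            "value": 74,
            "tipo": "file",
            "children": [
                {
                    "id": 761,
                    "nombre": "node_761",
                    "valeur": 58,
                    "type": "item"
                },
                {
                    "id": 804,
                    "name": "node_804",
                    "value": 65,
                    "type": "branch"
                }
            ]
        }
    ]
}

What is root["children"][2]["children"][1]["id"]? 804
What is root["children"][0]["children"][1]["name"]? "node_978"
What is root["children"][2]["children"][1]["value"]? 65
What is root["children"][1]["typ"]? "folder"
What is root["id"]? 926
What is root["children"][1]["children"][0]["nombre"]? "node_945"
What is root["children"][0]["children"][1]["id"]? 978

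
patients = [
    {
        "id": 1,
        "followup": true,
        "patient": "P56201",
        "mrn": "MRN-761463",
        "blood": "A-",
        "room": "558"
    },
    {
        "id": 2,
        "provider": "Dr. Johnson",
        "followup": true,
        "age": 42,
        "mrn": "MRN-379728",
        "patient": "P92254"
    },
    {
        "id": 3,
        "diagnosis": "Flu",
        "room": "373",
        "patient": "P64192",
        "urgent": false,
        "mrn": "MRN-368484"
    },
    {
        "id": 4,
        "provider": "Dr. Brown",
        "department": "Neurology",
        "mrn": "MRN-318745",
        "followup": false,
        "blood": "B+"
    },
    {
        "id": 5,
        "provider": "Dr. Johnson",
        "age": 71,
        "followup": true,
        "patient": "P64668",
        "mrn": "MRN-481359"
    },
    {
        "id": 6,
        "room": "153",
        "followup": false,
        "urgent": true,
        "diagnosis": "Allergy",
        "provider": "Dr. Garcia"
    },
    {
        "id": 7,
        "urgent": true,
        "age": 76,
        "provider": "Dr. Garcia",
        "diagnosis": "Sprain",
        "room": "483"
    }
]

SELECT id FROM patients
[1, 2, 3, 4, 5, 6, 7]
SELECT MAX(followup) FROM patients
True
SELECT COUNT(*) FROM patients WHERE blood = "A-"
1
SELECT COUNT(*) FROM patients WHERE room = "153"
1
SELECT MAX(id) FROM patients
7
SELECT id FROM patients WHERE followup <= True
[1, 2, 4, 5, 6]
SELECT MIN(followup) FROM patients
False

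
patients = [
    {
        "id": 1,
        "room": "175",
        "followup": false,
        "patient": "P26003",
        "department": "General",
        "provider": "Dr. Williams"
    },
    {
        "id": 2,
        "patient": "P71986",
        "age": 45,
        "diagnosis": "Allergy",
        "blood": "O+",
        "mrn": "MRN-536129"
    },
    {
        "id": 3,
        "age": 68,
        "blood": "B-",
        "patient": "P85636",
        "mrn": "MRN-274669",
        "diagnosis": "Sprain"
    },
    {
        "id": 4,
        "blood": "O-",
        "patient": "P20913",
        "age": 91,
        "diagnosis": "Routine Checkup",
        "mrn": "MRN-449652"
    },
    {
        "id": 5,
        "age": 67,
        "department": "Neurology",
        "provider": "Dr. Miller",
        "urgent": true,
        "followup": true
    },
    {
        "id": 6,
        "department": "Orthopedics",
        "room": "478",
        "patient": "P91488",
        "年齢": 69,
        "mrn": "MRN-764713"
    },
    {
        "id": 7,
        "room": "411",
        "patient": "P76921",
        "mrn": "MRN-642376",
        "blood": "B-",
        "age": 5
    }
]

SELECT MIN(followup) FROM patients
False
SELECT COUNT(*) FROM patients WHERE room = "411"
1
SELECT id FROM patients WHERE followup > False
[5]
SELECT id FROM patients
[1, 2, 3, 4, 5, 6, 7]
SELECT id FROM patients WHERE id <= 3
[1, 2, 3]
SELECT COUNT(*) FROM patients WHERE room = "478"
1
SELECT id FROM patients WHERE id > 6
[7]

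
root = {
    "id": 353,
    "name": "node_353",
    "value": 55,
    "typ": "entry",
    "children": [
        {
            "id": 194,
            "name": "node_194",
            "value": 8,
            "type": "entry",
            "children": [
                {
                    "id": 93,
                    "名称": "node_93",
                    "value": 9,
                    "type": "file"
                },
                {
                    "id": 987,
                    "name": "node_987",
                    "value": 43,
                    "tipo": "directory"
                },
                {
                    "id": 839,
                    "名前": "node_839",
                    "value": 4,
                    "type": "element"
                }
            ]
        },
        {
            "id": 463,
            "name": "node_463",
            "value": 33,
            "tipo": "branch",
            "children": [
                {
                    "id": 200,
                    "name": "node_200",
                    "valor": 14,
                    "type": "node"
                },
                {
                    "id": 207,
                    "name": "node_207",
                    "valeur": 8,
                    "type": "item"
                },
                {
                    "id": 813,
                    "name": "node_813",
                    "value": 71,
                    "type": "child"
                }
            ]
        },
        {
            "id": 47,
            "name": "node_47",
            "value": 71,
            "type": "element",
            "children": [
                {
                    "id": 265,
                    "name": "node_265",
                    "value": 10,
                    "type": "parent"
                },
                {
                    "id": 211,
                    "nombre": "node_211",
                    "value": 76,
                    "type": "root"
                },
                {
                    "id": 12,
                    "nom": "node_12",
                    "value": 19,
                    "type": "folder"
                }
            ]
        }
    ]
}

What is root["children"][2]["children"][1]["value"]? 76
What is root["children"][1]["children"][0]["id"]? 200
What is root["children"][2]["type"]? "element"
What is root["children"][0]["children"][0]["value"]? 9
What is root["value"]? 55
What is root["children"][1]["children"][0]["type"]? "node"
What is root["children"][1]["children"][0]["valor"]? 14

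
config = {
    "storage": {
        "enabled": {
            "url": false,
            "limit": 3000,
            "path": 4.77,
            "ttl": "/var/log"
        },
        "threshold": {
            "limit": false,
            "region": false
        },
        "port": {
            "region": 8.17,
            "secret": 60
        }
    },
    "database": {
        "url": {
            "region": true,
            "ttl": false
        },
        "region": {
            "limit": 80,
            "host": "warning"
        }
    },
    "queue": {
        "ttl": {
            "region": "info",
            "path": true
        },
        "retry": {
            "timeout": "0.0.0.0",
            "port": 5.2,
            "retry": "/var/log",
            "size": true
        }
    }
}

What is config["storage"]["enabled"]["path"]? 4.77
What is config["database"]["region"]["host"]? "warning"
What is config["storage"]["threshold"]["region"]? False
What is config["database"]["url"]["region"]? True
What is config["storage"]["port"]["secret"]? 60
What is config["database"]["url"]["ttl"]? False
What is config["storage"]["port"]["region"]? 8.17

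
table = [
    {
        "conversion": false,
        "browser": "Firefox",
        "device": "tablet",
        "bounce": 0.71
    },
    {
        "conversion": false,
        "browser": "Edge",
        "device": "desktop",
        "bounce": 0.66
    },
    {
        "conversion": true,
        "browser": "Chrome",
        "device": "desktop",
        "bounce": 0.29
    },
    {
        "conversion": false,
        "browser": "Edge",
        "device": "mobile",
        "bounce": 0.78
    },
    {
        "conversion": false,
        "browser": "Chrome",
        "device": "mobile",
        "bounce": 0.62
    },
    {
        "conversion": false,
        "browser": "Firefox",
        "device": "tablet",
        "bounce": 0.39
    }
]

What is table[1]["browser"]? "Edge"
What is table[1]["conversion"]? False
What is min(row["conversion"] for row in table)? False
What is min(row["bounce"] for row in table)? 0.29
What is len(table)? 6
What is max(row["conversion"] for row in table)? True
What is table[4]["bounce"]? 0.62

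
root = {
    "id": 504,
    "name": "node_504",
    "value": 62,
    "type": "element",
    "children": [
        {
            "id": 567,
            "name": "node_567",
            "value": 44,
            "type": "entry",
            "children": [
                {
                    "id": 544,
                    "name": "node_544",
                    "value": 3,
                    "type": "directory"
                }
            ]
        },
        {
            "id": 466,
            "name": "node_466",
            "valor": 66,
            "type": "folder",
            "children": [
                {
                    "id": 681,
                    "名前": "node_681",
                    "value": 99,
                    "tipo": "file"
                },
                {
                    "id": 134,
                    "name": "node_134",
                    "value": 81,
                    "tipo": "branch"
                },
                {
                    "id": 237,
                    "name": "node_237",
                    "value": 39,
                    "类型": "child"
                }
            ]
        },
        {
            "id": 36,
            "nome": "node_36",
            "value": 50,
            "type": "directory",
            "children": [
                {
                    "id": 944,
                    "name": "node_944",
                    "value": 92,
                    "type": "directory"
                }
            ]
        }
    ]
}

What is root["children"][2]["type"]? "directory"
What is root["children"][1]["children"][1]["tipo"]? "branch"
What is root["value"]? 62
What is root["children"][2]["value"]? 50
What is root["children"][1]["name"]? "node_466"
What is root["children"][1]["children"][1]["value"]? 81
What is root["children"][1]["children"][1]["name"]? "node_134"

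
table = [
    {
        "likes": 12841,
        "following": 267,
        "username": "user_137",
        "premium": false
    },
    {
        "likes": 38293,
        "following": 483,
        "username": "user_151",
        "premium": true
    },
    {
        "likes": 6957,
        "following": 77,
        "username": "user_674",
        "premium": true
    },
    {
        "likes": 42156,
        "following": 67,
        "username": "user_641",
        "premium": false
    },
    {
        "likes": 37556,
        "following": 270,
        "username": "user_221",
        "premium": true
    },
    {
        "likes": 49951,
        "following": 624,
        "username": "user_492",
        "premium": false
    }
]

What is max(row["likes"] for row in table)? 49951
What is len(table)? 6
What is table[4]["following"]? 270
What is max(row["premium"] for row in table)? True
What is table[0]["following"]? 267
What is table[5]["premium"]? False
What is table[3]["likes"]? 42156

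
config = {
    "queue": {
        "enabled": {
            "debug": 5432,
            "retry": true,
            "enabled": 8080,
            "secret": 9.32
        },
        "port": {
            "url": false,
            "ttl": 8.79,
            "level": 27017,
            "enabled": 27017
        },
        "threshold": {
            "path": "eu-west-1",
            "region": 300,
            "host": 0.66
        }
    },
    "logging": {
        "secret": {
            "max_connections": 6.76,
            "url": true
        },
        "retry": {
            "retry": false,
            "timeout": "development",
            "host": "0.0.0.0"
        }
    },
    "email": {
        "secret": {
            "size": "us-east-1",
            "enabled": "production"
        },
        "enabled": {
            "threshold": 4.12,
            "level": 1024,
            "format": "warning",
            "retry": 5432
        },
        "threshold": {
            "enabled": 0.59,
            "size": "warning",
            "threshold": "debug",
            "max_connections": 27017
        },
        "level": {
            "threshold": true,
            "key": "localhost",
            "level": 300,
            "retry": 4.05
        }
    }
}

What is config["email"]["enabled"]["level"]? 1024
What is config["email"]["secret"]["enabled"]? "production"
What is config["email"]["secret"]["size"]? "us-east-1"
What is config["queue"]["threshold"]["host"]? 0.66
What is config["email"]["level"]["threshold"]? True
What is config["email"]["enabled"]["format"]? "warning"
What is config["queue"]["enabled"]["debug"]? 5432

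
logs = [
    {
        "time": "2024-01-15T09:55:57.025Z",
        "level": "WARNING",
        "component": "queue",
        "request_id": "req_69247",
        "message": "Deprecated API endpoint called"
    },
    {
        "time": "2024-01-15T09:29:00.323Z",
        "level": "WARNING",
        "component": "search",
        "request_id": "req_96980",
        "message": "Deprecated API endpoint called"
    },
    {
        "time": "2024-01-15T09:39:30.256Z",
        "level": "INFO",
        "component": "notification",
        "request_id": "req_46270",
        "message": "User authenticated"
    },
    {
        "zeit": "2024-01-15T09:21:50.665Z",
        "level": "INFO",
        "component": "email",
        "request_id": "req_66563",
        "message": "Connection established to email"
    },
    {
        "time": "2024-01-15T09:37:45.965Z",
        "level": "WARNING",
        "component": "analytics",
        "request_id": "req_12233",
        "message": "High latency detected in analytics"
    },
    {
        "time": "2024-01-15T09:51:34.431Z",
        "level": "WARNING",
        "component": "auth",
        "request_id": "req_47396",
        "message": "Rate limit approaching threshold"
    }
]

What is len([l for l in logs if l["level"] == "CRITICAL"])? 0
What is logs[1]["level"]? "WARNING"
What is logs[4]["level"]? "WARNING"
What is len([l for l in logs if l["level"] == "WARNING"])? 4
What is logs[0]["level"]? "WARNING"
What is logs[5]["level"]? "WARNING"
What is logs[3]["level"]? "INFO"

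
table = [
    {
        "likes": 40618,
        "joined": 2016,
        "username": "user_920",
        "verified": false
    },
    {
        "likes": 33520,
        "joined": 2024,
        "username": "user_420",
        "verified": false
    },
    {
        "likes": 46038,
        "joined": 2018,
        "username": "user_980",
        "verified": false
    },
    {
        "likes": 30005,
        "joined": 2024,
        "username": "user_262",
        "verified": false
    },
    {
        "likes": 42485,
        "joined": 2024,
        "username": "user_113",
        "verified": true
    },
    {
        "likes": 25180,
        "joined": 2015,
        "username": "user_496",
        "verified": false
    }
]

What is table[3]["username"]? "user_262"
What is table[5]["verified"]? False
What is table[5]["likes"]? 25180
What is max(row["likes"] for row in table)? 46038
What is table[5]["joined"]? 2015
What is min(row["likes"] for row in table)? 25180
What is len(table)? 6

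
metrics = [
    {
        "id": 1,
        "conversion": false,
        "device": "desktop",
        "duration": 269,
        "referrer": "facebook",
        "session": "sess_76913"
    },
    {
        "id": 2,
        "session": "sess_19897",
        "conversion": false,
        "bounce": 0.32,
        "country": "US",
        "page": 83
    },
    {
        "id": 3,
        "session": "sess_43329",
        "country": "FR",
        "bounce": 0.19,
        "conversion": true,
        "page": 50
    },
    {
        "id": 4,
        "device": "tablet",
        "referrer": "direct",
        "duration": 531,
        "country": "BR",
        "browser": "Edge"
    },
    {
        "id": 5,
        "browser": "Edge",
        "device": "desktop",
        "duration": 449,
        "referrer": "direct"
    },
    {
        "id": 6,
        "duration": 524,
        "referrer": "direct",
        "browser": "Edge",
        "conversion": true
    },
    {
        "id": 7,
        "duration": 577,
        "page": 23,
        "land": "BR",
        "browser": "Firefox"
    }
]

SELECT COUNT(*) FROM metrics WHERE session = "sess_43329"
1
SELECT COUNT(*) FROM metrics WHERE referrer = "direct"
3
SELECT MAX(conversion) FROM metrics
True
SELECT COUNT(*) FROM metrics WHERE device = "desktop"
2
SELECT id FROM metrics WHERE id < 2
[1]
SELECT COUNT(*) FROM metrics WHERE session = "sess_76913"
1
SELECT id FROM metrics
[1, 2, 3, 4, 5, 6, 7]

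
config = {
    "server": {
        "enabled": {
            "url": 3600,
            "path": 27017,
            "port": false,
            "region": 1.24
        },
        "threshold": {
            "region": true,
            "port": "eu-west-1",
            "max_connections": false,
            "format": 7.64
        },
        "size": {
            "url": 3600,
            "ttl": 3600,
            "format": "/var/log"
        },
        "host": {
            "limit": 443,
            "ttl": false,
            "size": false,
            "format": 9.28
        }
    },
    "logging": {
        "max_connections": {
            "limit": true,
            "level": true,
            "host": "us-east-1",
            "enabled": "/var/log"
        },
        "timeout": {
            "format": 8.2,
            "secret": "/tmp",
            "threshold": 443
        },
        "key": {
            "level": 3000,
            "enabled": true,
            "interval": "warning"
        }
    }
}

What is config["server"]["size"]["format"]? "/var/log"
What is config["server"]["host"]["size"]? False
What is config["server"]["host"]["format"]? 9.28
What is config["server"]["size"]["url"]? 3600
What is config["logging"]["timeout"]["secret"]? "/tmp"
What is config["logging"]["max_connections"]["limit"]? True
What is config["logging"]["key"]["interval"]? "warning"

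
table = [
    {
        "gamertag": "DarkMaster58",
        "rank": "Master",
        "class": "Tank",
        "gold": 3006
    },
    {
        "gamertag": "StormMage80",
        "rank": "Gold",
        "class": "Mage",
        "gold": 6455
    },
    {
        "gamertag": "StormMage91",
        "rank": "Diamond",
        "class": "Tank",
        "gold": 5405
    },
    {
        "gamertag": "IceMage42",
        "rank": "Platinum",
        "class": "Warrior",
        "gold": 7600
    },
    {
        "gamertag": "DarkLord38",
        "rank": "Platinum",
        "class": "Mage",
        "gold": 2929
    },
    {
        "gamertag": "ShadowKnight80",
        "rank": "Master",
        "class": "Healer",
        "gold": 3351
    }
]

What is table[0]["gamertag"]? "DarkMaster58"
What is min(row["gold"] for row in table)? 2929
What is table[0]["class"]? "Tank"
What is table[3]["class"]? "Warrior"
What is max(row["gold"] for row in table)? 7600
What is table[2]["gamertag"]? "StormMage91"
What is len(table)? 6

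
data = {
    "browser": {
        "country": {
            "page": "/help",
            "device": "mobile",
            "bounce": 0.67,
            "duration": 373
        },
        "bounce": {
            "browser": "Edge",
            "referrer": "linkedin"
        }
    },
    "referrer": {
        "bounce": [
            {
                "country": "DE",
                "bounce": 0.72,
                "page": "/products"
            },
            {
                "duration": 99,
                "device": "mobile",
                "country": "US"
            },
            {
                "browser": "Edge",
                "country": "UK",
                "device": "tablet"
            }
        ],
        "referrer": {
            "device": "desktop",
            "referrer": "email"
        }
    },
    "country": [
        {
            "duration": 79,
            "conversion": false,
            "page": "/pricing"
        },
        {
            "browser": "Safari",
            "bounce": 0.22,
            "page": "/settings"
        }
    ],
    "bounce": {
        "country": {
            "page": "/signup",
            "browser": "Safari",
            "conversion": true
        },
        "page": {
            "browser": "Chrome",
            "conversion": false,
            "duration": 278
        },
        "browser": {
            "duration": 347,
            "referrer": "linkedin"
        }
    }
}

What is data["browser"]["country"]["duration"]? 373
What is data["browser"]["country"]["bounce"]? 0.67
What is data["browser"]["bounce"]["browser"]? "Edge"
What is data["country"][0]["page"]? "/pricing"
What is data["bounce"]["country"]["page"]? "/signup"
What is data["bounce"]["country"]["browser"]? "Safari"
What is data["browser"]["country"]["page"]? "/help"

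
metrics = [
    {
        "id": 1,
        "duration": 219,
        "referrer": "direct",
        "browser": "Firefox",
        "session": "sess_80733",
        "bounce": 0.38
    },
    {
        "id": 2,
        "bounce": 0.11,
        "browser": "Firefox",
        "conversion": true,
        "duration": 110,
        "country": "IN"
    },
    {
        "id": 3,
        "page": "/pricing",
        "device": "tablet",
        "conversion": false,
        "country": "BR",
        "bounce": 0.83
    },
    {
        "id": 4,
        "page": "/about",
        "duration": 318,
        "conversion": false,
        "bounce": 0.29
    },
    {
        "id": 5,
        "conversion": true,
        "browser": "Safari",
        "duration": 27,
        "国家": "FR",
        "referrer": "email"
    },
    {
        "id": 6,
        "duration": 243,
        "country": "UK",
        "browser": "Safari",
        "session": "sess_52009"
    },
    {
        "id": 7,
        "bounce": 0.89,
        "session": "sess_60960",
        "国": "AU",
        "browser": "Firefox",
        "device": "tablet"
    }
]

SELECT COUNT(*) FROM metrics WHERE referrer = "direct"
1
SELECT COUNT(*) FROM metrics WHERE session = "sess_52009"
1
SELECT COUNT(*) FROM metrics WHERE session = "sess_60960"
1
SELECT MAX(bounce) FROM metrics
0.89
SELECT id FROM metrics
[1, 2, 3, 4, 5, 6, 7]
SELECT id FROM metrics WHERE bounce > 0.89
[]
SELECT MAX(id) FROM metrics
7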